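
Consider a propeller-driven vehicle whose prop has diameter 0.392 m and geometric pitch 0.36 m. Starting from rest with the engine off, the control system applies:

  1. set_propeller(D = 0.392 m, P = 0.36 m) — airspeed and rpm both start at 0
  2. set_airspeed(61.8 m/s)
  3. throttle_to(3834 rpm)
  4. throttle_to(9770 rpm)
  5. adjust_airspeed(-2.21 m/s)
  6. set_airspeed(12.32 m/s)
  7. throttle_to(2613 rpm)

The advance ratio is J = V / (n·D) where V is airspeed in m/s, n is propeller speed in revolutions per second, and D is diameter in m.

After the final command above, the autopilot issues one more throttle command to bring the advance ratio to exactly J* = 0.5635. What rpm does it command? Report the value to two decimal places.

set_propeller: D = 0.392 m, P = 0.36 m (p = P/D = 0.918367); state ← (V=0, rpm=0)
set_airspeed(61.8): V ← 61.8 m/s
throttle_to(3834): rpm ← 3834
throttle_to(9770): rpm ← 9770
adjust_airspeed(-2.21): V ← 61.8 -2.21 = 59.59 m/s
set_airspeed(12.32): V ← 12.32 m/s
throttle_to(2613): rpm ← 2613
final state: V = 12.32 m/s, rpm = 2613 → n = rpm/60 = 43.550000 rev/s
target J* = 0.5635; solve J* = V/(n·D) for n: n = V/(J*·D) = 12.32/(0.5635 × 0.392) = 55.773862 rev/s
rpm = 60·n = 3346.431740

rpm = 3346.43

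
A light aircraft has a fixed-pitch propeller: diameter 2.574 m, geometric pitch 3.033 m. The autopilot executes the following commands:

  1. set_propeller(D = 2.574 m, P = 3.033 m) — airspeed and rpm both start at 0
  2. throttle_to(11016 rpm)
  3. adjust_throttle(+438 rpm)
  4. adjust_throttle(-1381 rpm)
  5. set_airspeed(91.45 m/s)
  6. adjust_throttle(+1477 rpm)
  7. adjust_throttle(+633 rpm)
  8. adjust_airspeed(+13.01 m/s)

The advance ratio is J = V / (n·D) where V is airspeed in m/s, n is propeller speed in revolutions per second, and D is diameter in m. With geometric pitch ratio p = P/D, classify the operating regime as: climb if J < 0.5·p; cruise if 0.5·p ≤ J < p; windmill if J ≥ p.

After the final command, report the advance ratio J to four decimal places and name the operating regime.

set_propeller: D = 2.574 m, P = 3.033 m (p = P/D = 1.178322); state ← (V=0, rpm=0)
throttle_to(11016): rpm ← 11016
adjust_throttle(+438): rpm ← 11016 +438 = 11454
adjust_throttle(-1381): rpm ← 11454 -1381 = 10073
set_airspeed(91.45): V ← 91.45 m/s
adjust_throttle(+1477): rpm ← 10073 +1477 = 11550
adjust_throttle(+633): rpm ← 11550 +633 = 12183
adjust_airspeed(+13.01): V ← 91.45 +13.01 = 104.46 m/s
final state: V = 104.46 m/s, rpm = 12183 → n = rpm/60 = 203.050000 rev/s
J = V / (n·D) = 104.46 / (203.050000 × 2.574) = 0.199866
regime bands: climb J<0.5892 | cruise [0.5892, 1.1783) | windmill J≥1.1783
J = 0.1999 → climb

J = 0.1999, regime = climb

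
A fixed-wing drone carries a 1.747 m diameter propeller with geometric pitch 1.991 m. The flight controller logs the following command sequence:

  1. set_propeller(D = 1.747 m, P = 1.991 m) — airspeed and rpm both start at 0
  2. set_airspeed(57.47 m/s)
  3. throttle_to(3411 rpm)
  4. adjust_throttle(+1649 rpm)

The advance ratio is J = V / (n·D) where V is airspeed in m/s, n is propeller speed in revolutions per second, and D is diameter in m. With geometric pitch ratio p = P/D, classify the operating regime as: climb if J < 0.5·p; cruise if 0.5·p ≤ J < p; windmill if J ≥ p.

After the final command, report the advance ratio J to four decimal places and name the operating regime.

set_propeller: D = 1.747 m, P = 1.991 m (p = P/D = 1.139668); state ← (V=0, rpm=0)
set_airspeed(57.47): V ← 57.47 m/s
throttle_to(3411): rpm ← 3411
adjust_throttle(+1649): rpm ← 3411 +1649 = 5060
final state: V = 57.47 m/s, rpm = 5060 → n = rpm/60 = 84.333333 rev/s
J = V / (n·D) = 57.47 / (84.333333 × 1.747) = 0.390076
regime bands: climb J<0.5698 | cruise [0.5698, 1.1397) | windmill J≥1.1397
J = 0.3901 → climb

J = 0.3901, regime = climb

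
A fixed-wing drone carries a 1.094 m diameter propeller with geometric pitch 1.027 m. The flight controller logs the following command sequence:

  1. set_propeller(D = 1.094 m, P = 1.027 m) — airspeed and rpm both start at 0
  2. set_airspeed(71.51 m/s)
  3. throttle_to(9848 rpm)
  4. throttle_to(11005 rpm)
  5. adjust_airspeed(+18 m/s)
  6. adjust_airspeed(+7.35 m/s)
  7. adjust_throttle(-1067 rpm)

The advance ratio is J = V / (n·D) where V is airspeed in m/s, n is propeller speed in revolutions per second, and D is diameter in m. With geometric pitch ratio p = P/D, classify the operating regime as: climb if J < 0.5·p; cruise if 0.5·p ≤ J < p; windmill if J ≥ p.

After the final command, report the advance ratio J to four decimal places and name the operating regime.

J = 0.5345, regime = cruise

set_propeller: D = 1.094 m, P = 1.027 m (p = P/D = 0.938757); state ← (V=0, rpm=0)
set_airspeed(71.51): V ← 71.51 m/s
throttle_to(9848): rpm ← 9848
throttle_to(11005): rpm ← 11005
adjust_airspeed(+18): V ← 71.51 +18 = 89.51 m/s
adjust_airspeed(+7.35): V ← 89.51 +7.35 = 96.86 m/s
adjust_throttle(-1067): rpm ← 11005 -1067 = 9938
final state: V = 96.86 m/s, rpm = 9938 → n = rpm/60 = 165.633333 rev/s
J = V / (n·D) = 96.86 / (165.633333 × 1.094) = 0.534539
regime bands: climb J<0.4694 | cruise [0.4694, 0.9388) | windmill J≥0.9388
J = 0.5345 → cruise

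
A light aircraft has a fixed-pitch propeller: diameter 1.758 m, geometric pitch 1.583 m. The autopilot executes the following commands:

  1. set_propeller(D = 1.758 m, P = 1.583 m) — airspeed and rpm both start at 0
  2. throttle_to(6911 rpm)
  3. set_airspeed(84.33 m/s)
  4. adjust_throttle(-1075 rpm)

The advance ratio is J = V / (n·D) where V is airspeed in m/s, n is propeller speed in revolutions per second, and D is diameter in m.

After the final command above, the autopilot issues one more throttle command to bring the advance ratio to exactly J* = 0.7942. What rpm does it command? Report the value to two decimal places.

set_propeller: D = 1.758 m, P = 1.583 m (p = P/D = 0.900455); state ← (V=0, rpm=0)
throttle_to(6911): rpm ← 6911
set_airspeed(84.33): V ← 84.33 m/s
adjust_throttle(-1075): rpm ← 6911 -1075 = 5836
final state: V = 84.33 m/s, rpm = 5836 → n = rpm/60 = 97.266667 rev/s
target J* = 0.7942; solve J* = V/(n·D) for n: n = V/(J*·D) = 84.33/(0.7942 × 1.758) = 60.399500 rev/s
rpm = 60·n = 3623.970028

rpm = 3623.97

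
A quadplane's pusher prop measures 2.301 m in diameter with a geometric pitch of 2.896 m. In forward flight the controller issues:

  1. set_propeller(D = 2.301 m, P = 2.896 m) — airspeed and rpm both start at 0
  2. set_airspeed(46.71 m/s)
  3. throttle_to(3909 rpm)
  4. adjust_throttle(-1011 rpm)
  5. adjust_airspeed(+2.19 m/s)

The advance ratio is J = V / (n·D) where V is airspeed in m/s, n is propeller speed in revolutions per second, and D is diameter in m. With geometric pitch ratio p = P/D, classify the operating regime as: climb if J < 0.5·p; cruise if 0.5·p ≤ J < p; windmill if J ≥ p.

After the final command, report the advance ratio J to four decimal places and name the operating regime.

J = 0.4400, regime = climb

set_propeller: D = 2.301 m, P = 2.896 m (p = P/D = 1.258583); state ← (V=0, rpm=0)
set_airspeed(46.71): V ← 46.71 m/s
throttle_to(3909): rpm ← 3909
adjust_throttle(-1011): rpm ← 3909 -1011 = 2898
adjust_airspeed(+2.19): V ← 46.71 +2.19 = 48.9 m/s
final state: V = 48.9 m/s, rpm = 2898 → n = rpm/60 = 48.300000 rev/s
J = V / (n·D) = 48.9 / (48.300000 × 2.301) = 0.439992
regime bands: climb J<0.6293 | cruise [0.6293, 1.2586) | windmill J≥1.2586
J = 0.4400 → climb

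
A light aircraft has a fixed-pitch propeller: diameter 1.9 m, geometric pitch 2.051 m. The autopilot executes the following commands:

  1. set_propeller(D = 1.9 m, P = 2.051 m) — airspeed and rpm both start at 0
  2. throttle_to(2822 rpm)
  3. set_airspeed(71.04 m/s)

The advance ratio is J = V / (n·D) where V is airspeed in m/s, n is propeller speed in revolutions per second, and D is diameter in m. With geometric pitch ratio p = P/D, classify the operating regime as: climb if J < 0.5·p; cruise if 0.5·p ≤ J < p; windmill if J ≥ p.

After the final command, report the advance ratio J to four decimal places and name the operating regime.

J = 0.7950, regime = cruise

set_propeller: D = 1.9 m, P = 2.051 m (p = P/D = 1.079474); state ← (V=0, rpm=0)
throttle_to(2822): rpm ← 2822
set_airspeed(71.04): V ← 71.04 m/s
final state: V = 71.04 m/s, rpm = 2822 → n = rpm/60 = 47.033333 rev/s
J = V / (n·D) = 71.04 / (47.033333 × 1.9) = 0.794957
regime bands: climb J<0.5397 | cruise [0.5397, 1.0795) | windmill J≥1.0795
J = 0.7950 → cruise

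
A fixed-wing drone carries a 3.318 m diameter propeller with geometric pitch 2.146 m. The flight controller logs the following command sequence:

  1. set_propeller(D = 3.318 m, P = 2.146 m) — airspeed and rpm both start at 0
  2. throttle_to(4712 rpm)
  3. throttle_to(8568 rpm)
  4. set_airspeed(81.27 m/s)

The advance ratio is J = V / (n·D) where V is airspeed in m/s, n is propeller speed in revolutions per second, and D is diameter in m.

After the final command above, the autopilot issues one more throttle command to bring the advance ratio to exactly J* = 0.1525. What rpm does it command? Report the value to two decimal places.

rpm = 9636.85

set_propeller: D = 3.318 m, P = 2.146 m (p = P/D = 0.646775); state ← (V=0, rpm=0)
throttle_to(4712): rpm ← 4712
throttle_to(8568): rpm ← 8568
set_airspeed(81.27): V ← 81.27 m/s
final state: V = 81.27 m/s, rpm = 8568 → n = rpm/60 = 142.800000 rev/s
target J* = 0.1525; solve J* = V/(n·D) for n: n = V/(J*·D) = 81.27/(0.1525 × 3.318) = 160.614235 rev/s
rpm = 60·n = 9636.854119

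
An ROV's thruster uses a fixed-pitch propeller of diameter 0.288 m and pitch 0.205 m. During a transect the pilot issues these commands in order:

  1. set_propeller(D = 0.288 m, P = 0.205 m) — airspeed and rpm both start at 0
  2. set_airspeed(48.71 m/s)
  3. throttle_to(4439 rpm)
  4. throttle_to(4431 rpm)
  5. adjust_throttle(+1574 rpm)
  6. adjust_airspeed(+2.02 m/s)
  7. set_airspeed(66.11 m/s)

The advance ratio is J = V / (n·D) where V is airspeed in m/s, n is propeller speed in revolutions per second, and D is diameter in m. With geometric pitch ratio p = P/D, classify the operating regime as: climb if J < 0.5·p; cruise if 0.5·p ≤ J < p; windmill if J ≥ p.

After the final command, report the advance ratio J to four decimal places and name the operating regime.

set_propeller: D = 0.288 m, P = 0.205 m (p = P/D = 0.711806); state ← (V=0, rpm=0)
set_airspeed(48.71): V ← 48.71 m/s
throttle_to(4439): rpm ← 4439
throttle_to(4431): rpm ← 4431
adjust_throttle(+1574): rpm ← 4431 +1574 = 6005
adjust_airspeed(+2.02): V ← 48.71 +2.02 = 50.73 m/s
set_airspeed(66.11): V ← 66.11 m/s
final state: V = 66.11 m/s, rpm = 6005 → n = rpm/60 = 100.083333 rev/s
J = V / (n·D) = 66.11 / (100.083333 × 0.288) = 2.293575
regime bands: climb J<0.3559 | cruise [0.3559, 0.7118) | windmill J≥0.7118
J = 2.2936 → windmill

J = 2.2936, regime = windmill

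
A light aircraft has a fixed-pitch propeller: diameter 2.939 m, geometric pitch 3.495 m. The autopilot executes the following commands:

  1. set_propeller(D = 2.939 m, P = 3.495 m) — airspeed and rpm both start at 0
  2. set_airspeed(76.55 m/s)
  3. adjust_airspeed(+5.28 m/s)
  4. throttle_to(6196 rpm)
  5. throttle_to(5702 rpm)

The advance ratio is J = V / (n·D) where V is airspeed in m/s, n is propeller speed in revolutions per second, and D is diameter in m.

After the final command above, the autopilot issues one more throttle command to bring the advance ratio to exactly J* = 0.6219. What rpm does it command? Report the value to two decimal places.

rpm = 2686.23

set_propeller: D = 2.939 m, P = 3.495 m (p = P/D = 1.189180); state ← (V=0, rpm=0)
set_airspeed(76.55): V ← 76.55 m/s
adjust_airspeed(+5.28): V ← 76.55 +5.28 = 81.83 m/s
throttle_to(6196): rpm ← 6196
throttle_to(5702): rpm ← 5702
final state: V = 81.83 m/s, rpm = 5702 → n = rpm/60 = 95.033333 rev/s
target J* = 0.6219; solve J* = V/(n·D) for n: n = V/(J*·D) = 81.83/(0.6219 × 2.939) = 44.770548 rev/s
rpm = 60·n = 2686.232868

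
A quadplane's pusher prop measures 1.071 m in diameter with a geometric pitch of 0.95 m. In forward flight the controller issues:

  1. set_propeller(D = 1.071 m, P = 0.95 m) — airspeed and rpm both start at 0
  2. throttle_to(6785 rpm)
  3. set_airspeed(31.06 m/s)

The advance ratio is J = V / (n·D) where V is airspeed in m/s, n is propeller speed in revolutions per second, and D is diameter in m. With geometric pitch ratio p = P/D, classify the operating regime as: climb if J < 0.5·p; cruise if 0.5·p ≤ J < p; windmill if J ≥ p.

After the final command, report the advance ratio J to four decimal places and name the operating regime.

J = 0.2565, regime = climb

set_propeller: D = 1.071 m, P = 0.95 m (p = P/D = 0.887021); state ← (V=0, rpm=0)
throttle_to(6785): rpm ← 6785
set_airspeed(31.06): V ← 31.06 m/s
final state: V = 31.06 m/s, rpm = 6785 → n = rpm/60 = 113.083333 rev/s
J = V / (n·D) = 31.06 / (113.083333 × 1.071) = 0.256456
regime bands: climb J<0.4435 | cruise [0.4435, 0.8870) | windmill J≥0.8870
J = 0.2565 → climb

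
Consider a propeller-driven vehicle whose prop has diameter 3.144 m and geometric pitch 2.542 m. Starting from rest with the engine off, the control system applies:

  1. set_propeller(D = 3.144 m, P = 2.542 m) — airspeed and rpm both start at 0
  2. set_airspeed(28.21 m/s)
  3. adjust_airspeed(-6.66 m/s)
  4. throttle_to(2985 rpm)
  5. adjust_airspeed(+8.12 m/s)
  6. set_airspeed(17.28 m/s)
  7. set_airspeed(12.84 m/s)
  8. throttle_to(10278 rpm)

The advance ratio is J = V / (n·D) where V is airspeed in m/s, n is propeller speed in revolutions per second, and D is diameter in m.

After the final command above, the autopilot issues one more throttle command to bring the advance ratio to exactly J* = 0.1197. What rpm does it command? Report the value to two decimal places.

rpm = 2047.10

set_propeller: D = 3.144 m, P = 2.542 m (p = P/D = 0.808524); state ← (V=0, rpm=0)
set_airspeed(28.21): V ← 28.21 m/s
adjust_airspeed(-6.66): V ← 28.21 -6.66 = 21.55 m/s
throttle_to(2985): rpm ← 2985
adjust_airspeed(+8.12): V ← 21.55 +8.12 = 29.67 m/s
set_airspeed(17.28): V ← 17.28 m/s
set_airspeed(12.84): V ← 12.84 m/s
throttle_to(10278): rpm ← 10278
final state: V = 12.84 m/s, rpm = 10278 → n = rpm/60 = 171.300000 rev/s
target J* = 0.1197; solve J* = V/(n·D) for n: n = V/(J*·D) = 12.84/(0.1197 × 3.144) = 34.118375 rev/s
rpm = 60·n = 2047.102489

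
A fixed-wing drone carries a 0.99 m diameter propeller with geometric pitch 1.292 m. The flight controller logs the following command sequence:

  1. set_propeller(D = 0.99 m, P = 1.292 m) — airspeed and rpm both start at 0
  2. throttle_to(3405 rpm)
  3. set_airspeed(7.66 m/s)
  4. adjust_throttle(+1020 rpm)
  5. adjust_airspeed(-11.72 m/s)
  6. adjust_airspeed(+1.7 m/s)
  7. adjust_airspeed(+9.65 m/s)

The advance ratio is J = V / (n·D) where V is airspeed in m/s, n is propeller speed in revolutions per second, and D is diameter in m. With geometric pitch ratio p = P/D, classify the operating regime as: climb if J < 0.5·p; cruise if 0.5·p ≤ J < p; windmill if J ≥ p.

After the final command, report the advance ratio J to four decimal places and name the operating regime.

set_propeller: D = 0.99 m, P = 1.292 m (p = P/D = 1.305051); state ← (V=0, rpm=0)
throttle_to(3405): rpm ← 3405
set_airspeed(7.66): V ← 7.66 m/s
adjust_throttle(+1020): rpm ← 3405 +1020 = 4425
adjust_airspeed(-11.72): V ← 7.66 -11.72 = -4.06 m/s
adjust_airspeed(+1.7): V ← -4.06 +1.7 = -2.36 m/s
adjust_airspeed(+9.65): V ← -2.36 +9.65 = 7.29 m/s
final state: V = 7.29 m/s, rpm = 4425 → n = rpm/60 = 73.750000 rev/s
J = V / (n·D) = 7.29 / (73.750000 × 0.99) = 0.099846
regime bands: climb J<0.6525 | cruise [0.6525, 1.3051) | windmill J≥1.3051
J = 0.0998 → climb

J = 0.0998, regime = climb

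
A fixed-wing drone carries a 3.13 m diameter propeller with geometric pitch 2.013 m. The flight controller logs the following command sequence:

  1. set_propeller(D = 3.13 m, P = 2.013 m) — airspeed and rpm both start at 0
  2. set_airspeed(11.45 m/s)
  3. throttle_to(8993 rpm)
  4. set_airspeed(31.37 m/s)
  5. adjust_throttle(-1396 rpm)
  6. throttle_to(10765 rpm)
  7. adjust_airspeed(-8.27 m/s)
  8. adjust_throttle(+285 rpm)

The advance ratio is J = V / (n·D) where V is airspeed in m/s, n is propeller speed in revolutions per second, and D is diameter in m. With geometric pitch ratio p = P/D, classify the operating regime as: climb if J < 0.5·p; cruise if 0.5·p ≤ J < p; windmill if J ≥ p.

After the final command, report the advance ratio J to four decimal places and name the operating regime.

set_propeller: D = 3.13 m, P = 2.013 m (p = P/D = 0.643131); state ← (V=0, rpm=0)
set_airspeed(11.45): V ← 11.45 m/s
throttle_to(8993): rpm ← 8993
set_airspeed(31.37): V ← 31.37 m/s
adjust_throttle(-1396): rpm ← 8993 -1396 = 7597
throttle_to(10765): rpm ← 10765
adjust_airspeed(-8.27): V ← 31.37 -8.27 = 23.1 m/s
adjust_throttle(+285): rpm ← 10765 +285 = 11050
final state: V = 23.1 m/s, rpm = 11050 → n = rpm/60 = 184.166667 rev/s
J = V / (n·D) = 23.1 / (184.166667 × 3.13) = 0.040073
regime bands: climb J<0.3216 | cruise [0.3216, 0.6431) | windmill J≥0.6431
J = 0.0401 → climb

J = 0.0401, regime = climb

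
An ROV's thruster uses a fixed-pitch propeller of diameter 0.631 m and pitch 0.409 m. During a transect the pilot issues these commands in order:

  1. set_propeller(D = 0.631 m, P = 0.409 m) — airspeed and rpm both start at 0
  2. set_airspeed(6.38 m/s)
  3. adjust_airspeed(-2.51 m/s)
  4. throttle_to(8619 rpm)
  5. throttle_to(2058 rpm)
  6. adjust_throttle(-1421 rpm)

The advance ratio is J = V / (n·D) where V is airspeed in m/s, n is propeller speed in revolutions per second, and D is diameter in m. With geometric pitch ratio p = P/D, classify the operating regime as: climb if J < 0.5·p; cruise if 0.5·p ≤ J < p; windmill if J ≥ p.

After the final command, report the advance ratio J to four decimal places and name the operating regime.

J = 0.5777, regime = cruise

set_propeller: D = 0.631 m, P = 0.409 m (p = P/D = 0.648177); state ← (V=0, rpm=0)
set_airspeed(6.38): V ← 6.38 m/s
adjust_airspeed(-2.51): V ← 6.38 -2.51 = 3.87 m/s
throttle_to(8619): rpm ← 8619
throttle_to(2058): rpm ← 2058
adjust_throttle(-1421): rpm ← 2058 -1421 = 637
final state: V = 3.87 m/s, rpm = 637 → n = rpm/60 = 10.616667 rev/s
J = V / (n·D) = 3.87 / (10.616667 × 0.631) = 0.577688
regime bands: climb J<0.3241 | cruise [0.3241, 0.6482) | windmill J≥0.6482
J = 0.5777 → cruise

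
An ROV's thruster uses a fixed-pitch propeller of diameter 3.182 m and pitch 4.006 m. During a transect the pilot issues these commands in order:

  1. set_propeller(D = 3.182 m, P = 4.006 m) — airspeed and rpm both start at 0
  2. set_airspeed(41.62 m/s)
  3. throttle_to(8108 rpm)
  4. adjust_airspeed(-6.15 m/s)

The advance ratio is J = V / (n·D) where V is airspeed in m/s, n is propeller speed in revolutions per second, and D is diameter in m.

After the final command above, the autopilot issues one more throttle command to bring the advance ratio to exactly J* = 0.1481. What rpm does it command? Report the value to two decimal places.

set_propeller: D = 3.182 m, P = 4.006 m (p = P/D = 1.258957); state ← (V=0, rpm=0)
set_airspeed(41.62): V ← 41.62 m/s
throttle_to(8108): rpm ← 8108
adjust_airspeed(-6.15): V ← 41.62 -6.15 = 35.47 m/s
final state: V = 35.47 m/s, rpm = 8108 → n = rpm/60 = 135.133333 rev/s
target J* = 0.1481; solve J* = V/(n·D) for n: n = V/(J*·D) = 35.47/(0.1481 × 3.182) = 75.267234 rev/s
rpm = 60·n = 4516.034022

rpm = 4516.03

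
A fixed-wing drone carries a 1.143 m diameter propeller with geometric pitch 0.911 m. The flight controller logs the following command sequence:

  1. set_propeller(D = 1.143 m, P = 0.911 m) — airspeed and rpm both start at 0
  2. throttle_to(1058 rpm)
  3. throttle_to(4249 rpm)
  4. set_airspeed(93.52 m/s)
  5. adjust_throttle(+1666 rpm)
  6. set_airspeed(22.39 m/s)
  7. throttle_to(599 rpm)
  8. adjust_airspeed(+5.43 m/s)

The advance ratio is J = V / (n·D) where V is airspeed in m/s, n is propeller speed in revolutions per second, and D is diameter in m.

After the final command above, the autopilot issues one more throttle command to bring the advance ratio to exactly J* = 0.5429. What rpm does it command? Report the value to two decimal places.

set_propeller: D = 1.143 m, P = 0.911 m (p = P/D = 0.797025); state ← (V=0, rpm=0)
throttle_to(1058): rpm ← 1058
throttle_to(4249): rpm ← 4249
set_airspeed(93.52): V ← 93.52 m/s
adjust_throttle(+1666): rpm ← 4249 +1666 = 5915
set_airspeed(22.39): V ← 22.39 m/s
throttle_to(599): rpm ← 599
adjust_airspeed(+5.43): V ← 22.39 +5.43 = 27.82 m/s
final state: V = 27.82 m/s, rpm = 599 → n = rpm/60 = 9.983333 rev/s
target J* = 0.5429; solve J* = V/(n·D) for n: n = V/(J*·D) = 27.82/(0.5429 × 1.143) = 44.832303 rev/s
rpm = 60·n = 2689.938210

rpm = 2689.94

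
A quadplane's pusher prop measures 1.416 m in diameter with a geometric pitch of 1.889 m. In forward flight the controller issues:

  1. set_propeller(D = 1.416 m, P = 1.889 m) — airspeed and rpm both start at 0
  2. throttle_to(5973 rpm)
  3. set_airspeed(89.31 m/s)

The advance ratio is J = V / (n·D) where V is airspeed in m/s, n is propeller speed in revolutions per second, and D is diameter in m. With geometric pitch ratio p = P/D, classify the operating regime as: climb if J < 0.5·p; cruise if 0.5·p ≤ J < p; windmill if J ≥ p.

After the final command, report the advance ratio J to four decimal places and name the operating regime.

J = 0.6336, regime = climb

set_propeller: D = 1.416 m, P = 1.889 m (p = P/D = 1.334040); state ← (V=0, rpm=0)
throttle_to(5973): rpm ← 5973
set_airspeed(89.31): V ← 89.31 m/s
final state: V = 89.31 m/s, rpm = 5973 → n = rpm/60 = 99.550000 rev/s
J = V / (n·D) = 89.31 / (99.550000 × 1.416) = 0.633571
regime bands: climb J<0.6670 | cruise [0.6670, 1.3340) | windmill J≥1.3340
J = 0.6336 → climb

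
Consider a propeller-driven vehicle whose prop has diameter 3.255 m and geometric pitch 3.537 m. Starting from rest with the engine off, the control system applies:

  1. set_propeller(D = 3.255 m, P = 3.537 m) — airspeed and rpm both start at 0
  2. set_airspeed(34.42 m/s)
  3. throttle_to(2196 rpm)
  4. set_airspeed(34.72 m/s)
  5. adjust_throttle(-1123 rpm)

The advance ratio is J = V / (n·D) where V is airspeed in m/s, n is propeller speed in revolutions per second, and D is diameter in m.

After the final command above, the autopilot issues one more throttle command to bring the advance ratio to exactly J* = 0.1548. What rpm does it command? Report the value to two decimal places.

set_propeller: D = 3.255 m, P = 3.537 m (p = P/D = 1.086636); state ← (V=0, rpm=0)
set_airspeed(34.42): V ← 34.42 m/s
throttle_to(2196): rpm ← 2196
set_airspeed(34.72): V ← 34.72 m/s
adjust_throttle(-1123): rpm ← 2196 -1123 = 1073
final state: V = 34.72 m/s, rpm = 1073 → n = rpm/60 = 17.883333 rev/s
target J* = 0.1548; solve J* = V/(n·D) for n: n = V/(J*·D) = 34.72/(0.1548 × 3.255) = 68.906115 rev/s
rpm = 60·n = 4134.366925

rpm = 4134.37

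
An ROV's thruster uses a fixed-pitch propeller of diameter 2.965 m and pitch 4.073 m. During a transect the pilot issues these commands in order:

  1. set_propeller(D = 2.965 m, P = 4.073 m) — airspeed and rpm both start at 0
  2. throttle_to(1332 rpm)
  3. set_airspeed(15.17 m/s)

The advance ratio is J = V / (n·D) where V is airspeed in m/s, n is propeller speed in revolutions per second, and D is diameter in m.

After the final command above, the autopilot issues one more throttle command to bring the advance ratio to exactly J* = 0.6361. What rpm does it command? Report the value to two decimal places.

rpm = 482.60

set_propeller: D = 2.965 m, P = 4.073 m (p = P/D = 1.373693); state ← (V=0, rpm=0)
throttle_to(1332): rpm ← 1332
set_airspeed(15.17): V ← 15.17 m/s
final state: V = 15.17 m/s, rpm = 1332 → n = rpm/60 = 22.200000 rev/s
target J* = 0.6361; solve J* = V/(n·D) for n: n = V/(J*·D) = 15.17/(0.6361 × 2.965) = 8.043323 rev/s
rpm = 60·n = 482.599356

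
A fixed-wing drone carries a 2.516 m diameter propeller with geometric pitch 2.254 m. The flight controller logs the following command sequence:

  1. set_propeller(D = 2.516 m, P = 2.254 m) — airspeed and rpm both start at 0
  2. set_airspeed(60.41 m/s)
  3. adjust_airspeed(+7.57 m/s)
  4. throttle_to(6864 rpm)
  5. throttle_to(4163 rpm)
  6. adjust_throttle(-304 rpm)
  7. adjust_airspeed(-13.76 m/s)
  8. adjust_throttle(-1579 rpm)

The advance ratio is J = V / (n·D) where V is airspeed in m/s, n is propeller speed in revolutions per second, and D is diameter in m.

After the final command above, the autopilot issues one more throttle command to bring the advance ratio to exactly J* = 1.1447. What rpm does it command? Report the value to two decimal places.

set_propeller: D = 2.516 m, P = 2.254 m (p = P/D = 0.895866); state ← (V=0, rpm=0)
set_airspeed(60.41): V ← 60.41 m/s
adjust_airspeed(+7.57): V ← 60.41 +7.57 = 67.98 m/s
throttle_to(6864): rpm ← 6864
throttle_to(4163): rpm ← 4163
adjust_throttle(-304): rpm ← 4163 -304 = 3859
adjust_airspeed(-13.76): V ← 67.98 -13.76 = 54.22 m/s
adjust_throttle(-1579): rpm ← 3859 -1579 = 2280
final state: V = 54.22 m/s, rpm = 2280 → n = rpm/60 = 38.000000 rev/s
target J* = 1.1447; solve J* = V/(n·D) for n: n = V/(J*·D) = 54.22/(1.1447 × 2.516) = 18.825963 rev/s
rpm = 60·n = 1129.557761

rpm = 1129.56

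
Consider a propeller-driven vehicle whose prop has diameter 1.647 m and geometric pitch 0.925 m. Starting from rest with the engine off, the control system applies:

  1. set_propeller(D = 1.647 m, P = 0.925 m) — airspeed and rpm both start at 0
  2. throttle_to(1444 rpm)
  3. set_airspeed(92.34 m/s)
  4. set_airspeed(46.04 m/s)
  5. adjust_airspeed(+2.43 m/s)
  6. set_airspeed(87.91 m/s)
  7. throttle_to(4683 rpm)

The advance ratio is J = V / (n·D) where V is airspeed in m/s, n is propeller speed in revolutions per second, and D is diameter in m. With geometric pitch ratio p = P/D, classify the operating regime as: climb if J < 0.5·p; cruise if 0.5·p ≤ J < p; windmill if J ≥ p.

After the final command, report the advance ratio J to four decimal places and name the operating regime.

J = 0.6839, regime = windmill

set_propeller: D = 1.647 m, P = 0.925 m (p = P/D = 0.561627); state ← (V=0, rpm=0)
throttle_to(1444): rpm ← 1444
set_airspeed(92.34): V ← 92.34 m/s
set_airspeed(46.04): V ← 46.04 m/s
adjust_airspeed(+2.43): V ← 46.04 +2.43 = 48.47 m/s
set_airspeed(87.91): V ← 87.91 m/s
throttle_to(4683): rpm ← 4683
final state: V = 87.91 m/s, rpm = 4683 → n = rpm/60 = 78.050000 rev/s
J = V / (n·D) = 87.91 / (78.050000 × 1.647) = 0.683867
regime bands: climb J<0.2808 | cruise [0.2808, 0.5616) | windmill J≥0.5616
J = 0.6839 → windmill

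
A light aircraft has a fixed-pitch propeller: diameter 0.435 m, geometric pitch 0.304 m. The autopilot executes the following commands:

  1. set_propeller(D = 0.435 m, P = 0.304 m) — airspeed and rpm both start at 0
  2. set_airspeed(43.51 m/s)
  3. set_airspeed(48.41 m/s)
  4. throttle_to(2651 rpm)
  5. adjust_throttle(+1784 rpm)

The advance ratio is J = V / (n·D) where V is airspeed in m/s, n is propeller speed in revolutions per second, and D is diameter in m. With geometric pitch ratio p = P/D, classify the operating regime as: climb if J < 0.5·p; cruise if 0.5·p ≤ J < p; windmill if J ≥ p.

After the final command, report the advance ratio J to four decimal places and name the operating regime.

J = 1.5056, regime = windmill

set_propeller: D = 0.435 m, P = 0.304 m (p = P/D = 0.698851); state ← (V=0, rpm=0)
set_airspeed(43.51): V ← 43.51 m/s
set_airspeed(48.41): V ← 48.41 m/s
throttle_to(2651): rpm ← 2651
adjust_throttle(+1784): rpm ← 2651 +1784 = 4435
final state: V = 48.41 m/s, rpm = 4435 → n = rpm/60 = 73.916667 rev/s
J = V / (n·D) = 48.41 / (73.916667 × 0.435) = 1.505579
regime bands: climb J<0.3494 | cruise [0.3494, 0.6989) | windmill J≥0.6989
J = 1.5056 → windmill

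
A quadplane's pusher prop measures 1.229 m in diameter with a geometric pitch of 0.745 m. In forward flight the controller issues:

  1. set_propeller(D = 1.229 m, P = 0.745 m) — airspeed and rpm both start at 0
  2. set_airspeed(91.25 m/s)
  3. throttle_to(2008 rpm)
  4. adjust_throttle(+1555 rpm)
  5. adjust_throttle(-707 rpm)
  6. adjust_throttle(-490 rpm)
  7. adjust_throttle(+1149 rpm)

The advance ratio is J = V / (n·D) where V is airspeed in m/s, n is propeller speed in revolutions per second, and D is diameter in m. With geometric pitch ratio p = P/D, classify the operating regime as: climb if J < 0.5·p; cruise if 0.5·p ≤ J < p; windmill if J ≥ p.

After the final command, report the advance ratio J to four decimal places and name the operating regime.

set_propeller: D = 1.229 m, P = 0.745 m (p = P/D = 0.606184); state ← (V=0, rpm=0)
set_airspeed(91.25): V ← 91.25 m/s
throttle_to(2008): rpm ← 2008
adjust_throttle(+1555): rpm ← 2008 +1555 = 3563
adjust_throttle(-707): rpm ← 3563 -707 = 2856
adjust_throttle(-490): rpm ← 2856 -490 = 2366
adjust_throttle(+1149): rpm ← 2366 +1149 = 3515
final state: V = 91.25 m/s, rpm = 3515 → n = rpm/60 = 58.583333 rev/s
J = V / (n·D) = 91.25 / (58.583333 × 1.229) = 1.267380
regime bands: climb J<0.3031 | cruise [0.3031, 0.6062) | windmill J≥0.6062
J = 1.2674 → windmill

J = 1.2674, regime = windmill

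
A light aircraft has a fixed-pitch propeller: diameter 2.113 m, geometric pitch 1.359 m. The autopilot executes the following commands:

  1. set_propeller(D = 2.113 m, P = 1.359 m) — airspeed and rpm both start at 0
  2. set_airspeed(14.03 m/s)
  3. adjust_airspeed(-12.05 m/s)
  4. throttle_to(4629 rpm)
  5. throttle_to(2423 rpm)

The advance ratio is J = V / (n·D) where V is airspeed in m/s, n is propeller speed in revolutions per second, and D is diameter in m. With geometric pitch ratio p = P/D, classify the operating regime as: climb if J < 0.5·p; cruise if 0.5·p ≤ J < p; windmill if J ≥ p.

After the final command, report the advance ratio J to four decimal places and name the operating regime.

set_propeller: D = 2.113 m, P = 1.359 m (p = P/D = 0.643161); state ← (V=0, rpm=0)
set_airspeed(14.03): V ← 14.03 m/s
adjust_airspeed(-12.05): V ← 14.03 -12.05 = 1.98 m/s
throttle_to(4629): rpm ← 4629
throttle_to(2423): rpm ← 2423
final state: V = 1.98 m/s, rpm = 2423 → n = rpm/60 = 40.383333 rev/s
J = V / (n·D) = 1.98 / (40.383333 × 2.113) = 0.023204
regime bands: climb J<0.3216 | cruise [0.3216, 0.6432) | windmill J≥0.6432
J = 0.0232 → climb

J = 0.0232, regime = climb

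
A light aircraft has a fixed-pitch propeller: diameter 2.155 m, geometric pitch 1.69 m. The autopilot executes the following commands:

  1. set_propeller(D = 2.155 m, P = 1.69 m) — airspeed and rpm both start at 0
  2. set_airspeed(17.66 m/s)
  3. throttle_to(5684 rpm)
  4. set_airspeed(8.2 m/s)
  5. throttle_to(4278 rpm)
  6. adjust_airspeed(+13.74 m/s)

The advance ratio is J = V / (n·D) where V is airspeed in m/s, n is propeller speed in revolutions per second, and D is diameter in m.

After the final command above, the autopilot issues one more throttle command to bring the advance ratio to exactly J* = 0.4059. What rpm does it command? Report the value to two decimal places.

set_propeller: D = 2.155 m, P = 1.69 m (p = P/D = 0.784223); state ← (V=0, rpm=0)
set_airspeed(17.66): V ← 17.66 m/s
throttle_to(5684): rpm ← 5684
set_airspeed(8.2): V ← 8.2 m/s
throttle_to(4278): rpm ← 4278
adjust_airspeed(+13.74): V ← 8.2 +13.74 = 21.94 m/s
final state: V = 21.94 m/s, rpm = 4278 → n = rpm/60 = 71.300000 rev/s
target J* = 0.4059; solve J* = V/(n·D) for n: n = V/(J*·D) = 21.94/(0.4059 × 2.155) = 25.082470 rev/s
rpm = 60·n = 1504.948186

rpm = 1504.95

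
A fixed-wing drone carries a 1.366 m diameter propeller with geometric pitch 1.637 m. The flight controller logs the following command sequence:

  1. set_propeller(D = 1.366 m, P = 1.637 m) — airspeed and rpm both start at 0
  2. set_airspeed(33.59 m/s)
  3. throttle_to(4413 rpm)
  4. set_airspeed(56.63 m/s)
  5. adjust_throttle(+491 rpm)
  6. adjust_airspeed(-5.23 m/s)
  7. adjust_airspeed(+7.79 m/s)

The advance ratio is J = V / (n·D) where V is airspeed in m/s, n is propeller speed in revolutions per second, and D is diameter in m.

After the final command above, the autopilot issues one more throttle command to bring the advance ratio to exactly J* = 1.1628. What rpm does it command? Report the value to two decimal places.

rpm = 2235.86

set_propeller: D = 1.366 m, P = 1.637 m (p = P/D = 1.198389); state ← (V=0, rpm=0)
set_airspeed(33.59): V ← 33.59 m/s
throttle_to(4413): rpm ← 4413
set_airspeed(56.63): V ← 56.63 m/s
adjust_throttle(+491): rpm ← 4413 +491 = 4904
adjust_airspeed(-5.23): V ← 56.63 -5.23 = 51.4 m/s
adjust_airspeed(+7.79): V ← 51.4 +7.79 = 59.19 m/s
final state: V = 59.19 m/s, rpm = 4904 → n = rpm/60 = 81.733333 rev/s
target J* = 1.1628; solve J* = V/(n·D) for n: n = V/(J*·D) = 59.19/(1.1628 × 1.366) = 37.264270 rev/s
rpm = 60·n = 2235.856198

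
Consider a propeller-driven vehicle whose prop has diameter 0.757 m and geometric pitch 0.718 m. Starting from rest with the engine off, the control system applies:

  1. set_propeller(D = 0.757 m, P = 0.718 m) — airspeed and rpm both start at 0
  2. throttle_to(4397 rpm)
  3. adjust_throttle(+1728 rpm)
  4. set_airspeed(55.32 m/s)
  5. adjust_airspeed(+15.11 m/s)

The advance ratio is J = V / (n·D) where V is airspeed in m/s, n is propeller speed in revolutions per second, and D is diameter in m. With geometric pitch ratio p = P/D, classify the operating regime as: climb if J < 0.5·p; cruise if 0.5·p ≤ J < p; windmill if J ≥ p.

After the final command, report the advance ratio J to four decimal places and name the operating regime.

J = 0.9114, regime = cruise

set_propeller: D = 0.757 m, P = 0.718 m (p = P/D = 0.948481); state ← (V=0, rpm=0)
throttle_to(4397): rpm ← 4397
adjust_throttle(+1728): rpm ← 4397 +1728 = 6125
set_airspeed(55.32): V ← 55.32 m/s
adjust_airspeed(+15.11): V ← 55.32 +15.11 = 70.43 m/s
final state: V = 70.43 m/s, rpm = 6125 → n = rpm/60 = 102.083333 rev/s
J = V / (n·D) = 70.43 / (102.083333 × 0.757) = 0.911396
regime bands: climb J<0.4742 | cruise [0.4742, 0.9485) | windmill J≥0.9485
J = 0.9114 → cruise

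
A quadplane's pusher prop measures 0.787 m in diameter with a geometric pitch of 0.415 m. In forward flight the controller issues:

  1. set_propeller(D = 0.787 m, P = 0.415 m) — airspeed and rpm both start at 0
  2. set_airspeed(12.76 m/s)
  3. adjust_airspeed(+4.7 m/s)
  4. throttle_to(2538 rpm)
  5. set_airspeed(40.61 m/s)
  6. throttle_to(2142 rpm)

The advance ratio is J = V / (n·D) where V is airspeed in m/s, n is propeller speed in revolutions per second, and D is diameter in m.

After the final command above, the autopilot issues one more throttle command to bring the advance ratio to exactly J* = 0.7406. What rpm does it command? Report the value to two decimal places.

rpm = 4180.48

set_propeller: D = 0.787 m, P = 0.415 m (p = P/D = 0.527319); state ← (V=0, rpm=0)
set_airspeed(12.76): V ← 12.76 m/s
adjust_airspeed(+4.7): V ← 12.76 +4.7 = 17.46 m/s
throttle_to(2538): rpm ← 2538
set_airspeed(40.61): V ← 40.61 m/s
throttle_to(2142): rpm ← 2142
final state: V = 40.61 m/s, rpm = 2142 → n = rpm/60 = 35.700000 rev/s
target J* = 0.7406; solve J* = V/(n·D) for n: n = V/(J*·D) = 40.61/(0.7406 × 0.787) = 69.674610 rev/s
rpm = 60·n = 4180.476629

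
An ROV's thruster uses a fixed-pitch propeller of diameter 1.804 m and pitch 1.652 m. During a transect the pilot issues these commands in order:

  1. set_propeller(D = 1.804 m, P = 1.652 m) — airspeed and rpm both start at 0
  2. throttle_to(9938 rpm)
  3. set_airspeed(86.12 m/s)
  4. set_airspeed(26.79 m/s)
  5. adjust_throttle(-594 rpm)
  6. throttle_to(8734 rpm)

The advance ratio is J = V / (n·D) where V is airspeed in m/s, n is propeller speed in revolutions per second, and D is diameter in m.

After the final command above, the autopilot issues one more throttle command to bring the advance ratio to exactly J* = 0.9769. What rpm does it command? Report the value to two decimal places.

set_propeller: D = 1.804 m, P = 1.652 m (p = P/D = 0.915743); state ← (V=0, rpm=0)
throttle_to(9938): rpm ← 9938
set_airspeed(86.12): V ← 86.12 m/s
set_airspeed(26.79): V ← 26.79 m/s
adjust_throttle(-594): rpm ← 9938 -594 = 9344
throttle_to(8734): rpm ← 8734
final state: V = 26.79 m/s, rpm = 8734 → n = rpm/60 = 145.566667 rev/s
target J* = 0.9769; solve J* = V/(n·D) for n: n = V/(J*·D) = 26.79/(0.9769 × 1.804) = 15.201487 rev/s
rpm = 60·n = 912.089217

rpm = 912.09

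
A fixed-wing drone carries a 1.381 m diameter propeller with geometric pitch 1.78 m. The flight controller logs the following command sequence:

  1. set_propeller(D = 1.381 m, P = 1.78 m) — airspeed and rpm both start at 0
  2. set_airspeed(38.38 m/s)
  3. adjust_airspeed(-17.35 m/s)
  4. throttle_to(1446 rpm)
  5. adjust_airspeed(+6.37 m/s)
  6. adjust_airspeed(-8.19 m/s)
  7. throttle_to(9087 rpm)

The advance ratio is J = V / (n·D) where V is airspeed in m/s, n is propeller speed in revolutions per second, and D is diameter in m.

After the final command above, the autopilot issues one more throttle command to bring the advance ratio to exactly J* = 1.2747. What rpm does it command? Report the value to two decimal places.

set_propeller: D = 1.381 m, P = 1.78 m (p = P/D = 1.288921); state ← (V=0, rpm=0)
set_airspeed(38.38): V ← 38.38 m/s
adjust_airspeed(-17.35): V ← 38.38 -17.35 = 21.03 m/s
throttle_to(1446): rpm ← 1446
adjust_airspeed(+6.37): V ← 21.03 +6.37 = 27.4 m/s
adjust_airspeed(-8.19): V ← 27.4 -8.19 = 19.21 m/s
throttle_to(9087): rpm ← 9087
final state: V = 19.21 m/s, rpm = 9087 → n = rpm/60 = 151.450000 rev/s
target J* = 1.2747; solve J* = V/(n·D) for n: n = V/(J*·D) = 19.21/(1.2747 × 1.381) = 10.912536 rev/s
rpm = 60·n = 654.752177

rpm = 654.75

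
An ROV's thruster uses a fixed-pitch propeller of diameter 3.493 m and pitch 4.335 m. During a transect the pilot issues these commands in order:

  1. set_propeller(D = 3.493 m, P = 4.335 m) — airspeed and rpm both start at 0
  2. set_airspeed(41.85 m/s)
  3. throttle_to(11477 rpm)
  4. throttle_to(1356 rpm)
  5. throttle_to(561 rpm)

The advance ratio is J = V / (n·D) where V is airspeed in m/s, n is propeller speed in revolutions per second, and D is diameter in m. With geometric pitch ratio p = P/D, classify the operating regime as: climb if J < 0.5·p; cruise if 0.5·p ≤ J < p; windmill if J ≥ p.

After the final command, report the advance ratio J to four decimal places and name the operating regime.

set_propeller: D = 3.493 m, P = 4.335 m (p = P/D = 1.241054); state ← (V=0, rpm=0)
set_airspeed(41.85): V ← 41.85 m/s
throttle_to(11477): rpm ← 11477
throttle_to(1356): rpm ← 1356
throttle_to(561): rpm ← 561
final state: V = 41.85 m/s, rpm = 561 → n = rpm/60 = 9.350000 rev/s
J = V / (n·D) = 41.85 / (9.350000 × 3.493) = 1.281402
regime bands: climb J<0.6205 | cruise [0.6205, 1.2411) | windmill J≥1.2411
J = 1.2814 → windmill

J = 1.2814, regime = windmill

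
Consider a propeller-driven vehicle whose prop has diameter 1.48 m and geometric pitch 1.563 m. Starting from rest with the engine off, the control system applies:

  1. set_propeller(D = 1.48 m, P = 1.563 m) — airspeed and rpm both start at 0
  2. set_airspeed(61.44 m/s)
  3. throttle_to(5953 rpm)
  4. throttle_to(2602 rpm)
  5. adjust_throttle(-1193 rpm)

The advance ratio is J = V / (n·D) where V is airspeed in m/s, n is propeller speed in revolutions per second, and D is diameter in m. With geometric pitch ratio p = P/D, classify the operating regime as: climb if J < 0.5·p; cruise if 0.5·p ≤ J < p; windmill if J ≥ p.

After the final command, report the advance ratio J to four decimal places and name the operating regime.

set_propeller: D = 1.48 m, P = 1.563 m (p = P/D = 1.056081); state ← (V=0, rpm=0)
set_airspeed(61.44): V ← 61.44 m/s
throttle_to(5953): rpm ← 5953
throttle_to(2602): rpm ← 2602
adjust_throttle(-1193): rpm ← 2602 -1193 = 1409
final state: V = 61.44 m/s, rpm = 1409 → n = rpm/60 = 23.483333 rev/s
J = V / (n·D) = 61.44 / (23.483333 × 1.48) = 1.767786
regime bands: climb J<0.5280 | cruise [0.5280, 1.0561) | windmill J≥1.0561
J = 1.7678 → windmill

J = 1.7678, regime = windmill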